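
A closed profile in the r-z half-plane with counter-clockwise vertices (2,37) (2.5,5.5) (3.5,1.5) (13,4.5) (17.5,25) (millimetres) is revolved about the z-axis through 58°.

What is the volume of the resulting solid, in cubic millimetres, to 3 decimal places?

Profile (r,z), 5 vertices: (2,37) (2.5,5.5) (3.5,1.5) (13,4.5) (17.5,25)
edge 0: (2,37)→(2.5,5.5)  cross = 2·5.5 − 2.5·37 = -81.5000; (r_i+r_j)·cross = 4.5·-81.5000 = -366.7500
edge 1: (2.5,5.5)→(3.5,1.5)  cross = 2.5·1.5 − 3.5·5.5 = -15.5000; (r_i+r_j)·cross = 6·-15.5000 = -93.0000
edge 2: (3.5,1.5)→(13,4.5)  cross = 3.5·4.5 − 13·1.5 = -3.7500; (r_i+r_j)·cross = 16.5·-3.7500 = -61.8750
edge 3: (13,4.5)→(17.5,25)  cross = 13·25 − 17.5·4.5 = 246.2500; (r_i+r_j)·cross = 30.5·246.2500 = 7510.6250
edge 4: (17.5,25)→(2,37)  cross = 17.5·37 − 2·25 = 597.5000; (r_i+r_j)·cross = 19.5·597.5000 = 11651.2500
Σcross = 743.0000 → A = |Σcross|/2 = 371.5000 mm²
Σ(r_i+r_j)·cross = 18640.2500 → first moment M = |Σ|/6 = 3106.7083
R_c = M/A = 3106.7083/371.5000 = 8.3626 mm
θ = 58° = 1.012291 rad
V = θ·R_c·A = 1.012291·8.3626·371.5000 = 3144.893 mm³

Volume = 3144.893 mm³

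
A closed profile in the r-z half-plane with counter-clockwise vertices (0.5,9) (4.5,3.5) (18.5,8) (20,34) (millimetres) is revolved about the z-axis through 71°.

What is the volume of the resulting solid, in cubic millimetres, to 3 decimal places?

Profile (r,z), 4 vertices: (0.5,9) (4.5,3.5) (18.5,8) (20,34)
edge 0: (0.5,9)→(4.5,3.5)  cross = 0.5·3.5 − 4.5·9 = -38.7500; (r_i+r_j)·cross = 5·-38.7500 = -193.7500
edge 1: (4.5,3.5)→(18.5,8)  cross = 4.5·8 − 18.5·3.5 = -28.7500; (r_i+r_j)·cross = 23·-28.7500 = -661.2500
edge 2: (18.5,8)→(20,34)  cross = 18.5·34 − 20·8 = 469.0000; (r_i+r_j)·cross = 38.5·469.0000 = 18056.5000
edge 3: (20,34)→(0.5,9)  cross = 20·9 − 0.5·34 = 163.0000; (r_i+r_j)·cross = 20.5·163.0000 = 3341.5000
Σcross = 564.5000 → A = |Σcross|/2 = 282.2500 mm²
Σ(r_i+r_j)·cross = 20543.0000 → first moment M = |Σ|/6 = 3423.8333
R_c = M/A = 3423.8333/282.2500 = 12.1305 mm
θ = 71° = 1.239184 rad
V = θ·R_c·A = 1.239184·12.1305·282.2500 = 4242.759 mm³

Volume = 4242.759 mm³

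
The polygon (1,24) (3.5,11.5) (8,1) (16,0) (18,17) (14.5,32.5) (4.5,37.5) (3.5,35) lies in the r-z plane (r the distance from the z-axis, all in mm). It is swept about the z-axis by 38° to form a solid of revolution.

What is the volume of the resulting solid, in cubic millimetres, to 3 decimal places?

Profile (r,z), 8 vertices: (1,24) (3.5,11.5) (8,1) (16,0) (18,17) (14.5,32.5) (4.5,37.5) (3.5,35)
edge 0: (1,24)→(3.5,11.5)  cross = 1·11.5 − 3.5·24 = -72.5000; (r_i+r_j)·cross = 4.5·-72.5000 = -326.2500
edge 1: (3.5,11.5)→(8,1)  cross = 3.5·1 − 8·11.5 = -88.5000; (r_i+r_j)·cross = 11.5·-88.5000 = -1017.7500
edge 2: (8,1)→(16,0)  cross = 8·0 − 16·1 = -16.0000; (r_i+r_j)·cross = 24·-16.0000 = -384.0000
edge 3: (16,0)→(18,17)  cross = 16·17 − 18·0 = 272.0000; (r_i+r_j)·cross = 34·272.0000 = 9248.0000
edge 4: (18,17)→(14.5,32.5)  cross = 18·32.5 − 14.5·17 = 338.5000; (r_i+r_j)·cross = 32.5·338.5000 = 11001.2500
edge 5: (14.5,32.5)→(4.5,37.5)  cross = 14.5·37.5 − 4.5·32.5 = 397.5000; (r_i+r_j)·cross = 19·397.5000 = 7552.5000
edge 6: (4.5,37.5)→(3.5,35)  cross = 4.5·35 − 3.5·37.5 = 26.2500; (r_i+r_j)·cross = 8·26.2500 = 210.0000
edge 7: (3.5,35)→(1,24)  cross = 3.5·24 − 1·35 = 49.0000; (r_i+r_j)·cross = 4.5·49.0000 = 220.5000
Σcross = 906.2500 → A = |Σcross|/2 = 453.1250 mm²
Σ(r_i+r_j)·cross = 26504.2500 → first moment M = |Σ|/6 = 4417.3750
R_c = M/A = 4417.3750/453.1250 = 9.7487 mm
θ = 38° = 0.663225 rad
V = θ·R_c·A = 0.663225·9.7487·453.1250 = 2929.714 mm³

Volume = 2929.714 mm³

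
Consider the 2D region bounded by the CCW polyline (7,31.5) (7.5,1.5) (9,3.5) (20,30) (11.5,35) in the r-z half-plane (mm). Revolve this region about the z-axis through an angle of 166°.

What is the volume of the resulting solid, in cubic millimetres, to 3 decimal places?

Profile (r,z), 5 vertices: (7,31.5) (7.5,1.5) (9,3.5) (20,30) (11.5,35)
edge 0: (7,31.5)→(7.5,1.5)  cross = 7·1.5 − 7.5·31.5 = -225.7500; (r_i+r_j)·cross = 14.5·-225.7500 = -3273.3750
edge 1: (7.5,1.5)→(9,3.5)  cross = 7.5·3.5 − 9·1.5 = 12.7500; (r_i+r_j)·cross = 16.5·12.7500 = 210.3750
edge 2: (9,3.5)→(20,30)  cross = 9·30 − 20·3.5 = 200.0000; (r_i+r_j)·cross = 29·200.0000 = 5800.0000
edge 3: (20,30)→(11.5,35)  cross = 20·35 − 11.5·30 = 355.0000; (r_i+r_j)·cross = 31.5·355.0000 = 11182.5000
edge 4: (11.5,35)→(7,31.5)  cross = 11.5·31.5 − 7·35 = 117.2500; (r_i+r_j)·cross = 18.5·117.2500 = 2169.1250
Σcross = 459.2500 → A = |Σcross|/2 = 229.6250 mm²
Σ(r_i+r_j)·cross = 16088.6250 → first moment M = |Σ|/6 = 2681.4375
R_c = M/A = 2681.4375/229.6250 = 11.6775 mm
θ = 166° = 2.897247 rad
V = θ·R_c·A = 2.897247·11.6775·229.6250 = 7768.786 mm³

Volume = 7768.786 mm³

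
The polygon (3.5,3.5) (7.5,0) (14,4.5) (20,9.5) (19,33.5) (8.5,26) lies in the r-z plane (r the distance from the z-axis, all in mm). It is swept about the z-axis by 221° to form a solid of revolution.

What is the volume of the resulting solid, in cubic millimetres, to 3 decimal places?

Profile (r,z), 6 vertices: (3.5,3.5) (7.5,0) (14,4.5) (20,9.5) (19,33.5) (8.5,26)
edge 0: (3.5,3.5)→(7.5,0)  cross = 3.5·0 − 7.5·3.5 = -26.2500; (r_i+r_j)·cross = 11·-26.2500 = -288.7500
edge 1: (7.5,0)→(14,4.5)  cross = 7.5·4.5 − 14·0 = 33.7500; (r_i+r_j)·cross = 21.5·33.7500 = 725.6250
edge 2: (14,4.5)→(20,9.5)  cross = 14·9.5 − 20·4.5 = 43.0000; (r_i+r_j)·cross = 34·43.0000 = 1462.0000
edge 3: (20,9.5)→(19,33.5)  cross = 20·33.5 − 19·9.5 = 489.5000; (r_i+r_j)·cross = 39·489.5000 = 19090.5000
edge 4: (19,33.5)→(8.5,26)  cross = 19·26 − 8.5·33.5 = 209.2500; (r_i+r_j)·cross = 27.5·209.2500 = 5754.3750
edge 5: (8.5,26)→(3.5,3.5)  cross = 8.5·3.5 − 3.5·26 = -61.2500; (r_i+r_j)·cross = 12·-61.2500 = -735.0000
Σcross = 688.0000 → A = |Σcross|/2 = 344.0000 mm²
Σ(r_i+r_j)·cross = 26008.7500 → first moment M = |Σ|/6 = 4334.7917
R_c = M/A = 4334.7917/344.0000 = 12.6011 mm
θ = 221° = 3.857178 rad
V = θ·R_c·A = 3.857178·12.6011·344.0000 = 16720.062 mm³

Volume = 16720.062 mm³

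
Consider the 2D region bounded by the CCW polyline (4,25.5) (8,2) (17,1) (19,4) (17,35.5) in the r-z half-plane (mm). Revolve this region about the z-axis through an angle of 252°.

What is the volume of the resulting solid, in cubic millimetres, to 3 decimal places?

Profile (r,z), 5 vertices: (4,25.5) (8,2) (17,1) (19,4) (17,35.5)
edge 0: (4,25.5)→(8,2)  cross = 4·2 − 8·25.5 = -196.0000; (r_i+r_j)·cross = 12·-196.0000 = -2352.0000
edge 1: (8,2)→(17,1)  cross = 8·1 − 17·2 = -26.0000; (r_i+r_j)·cross = 25·-26.0000 = -650.0000
edge 2: (17,1)→(19,4)  cross = 17·4 − 19·1 = 49.0000; (r_i+r_j)·cross = 36·49.0000 = 1764.0000
edge 3: (19,4)→(17,35.5)  cross = 19·35.5 − 17·4 = 606.5000; (r_i+r_j)·cross = 36·606.5000 = 21834.0000
edge 4: (17,35.5)→(4,25.5)  cross = 17·25.5 − 4·35.5 = 291.5000; (r_i+r_j)·cross = 21·291.5000 = 6121.5000
Σcross = 725.0000 → A = |Σcross|/2 = 362.5000 mm²
Σ(r_i+r_j)·cross = 26717.5000 → first moment M = |Σ|/6 = 4452.9167
R_c = M/A = 4452.9167/362.5000 = 12.2839 mm
θ = 252° = 4.398230 rad
V = θ·R_c·A = 4.398230·12.2839·362.5000 = 19584.950 mm³

Volume = 19584.950 mm³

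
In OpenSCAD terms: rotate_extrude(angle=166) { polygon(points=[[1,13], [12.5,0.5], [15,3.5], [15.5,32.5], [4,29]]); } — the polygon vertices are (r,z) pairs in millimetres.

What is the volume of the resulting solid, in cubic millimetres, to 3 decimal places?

Volume = 8870.041 mm³

Profile (r,z), 5 vertices: (1,13) (12.5,0.5) (15,3.5) (15.5,32.5) (4,29)
edge 0: (1,13)→(12.5,0.5)  cross = 1·0.5 − 12.5·13 = -162.0000; (r_i+r_j)·cross = 13.5·-162.0000 = -2187.0000
edge 1: (12.5,0.5)→(15,3.5)  cross = 12.5·3.5 − 15·0.5 = 36.2500; (r_i+r_j)·cross = 27.5·36.2500 = 996.8750
edge 2: (15,3.5)→(15.5,32.5)  cross = 15·32.5 − 15.5·3.5 = 433.2500; (r_i+r_j)·cross = 30.5·433.2500 = 13214.1250
edge 3: (15.5,32.5)→(4,29)  cross = 15.5·29 − 4·32.5 = 319.5000; (r_i+r_j)·cross = 19.5·319.5000 = 6230.2500
edge 4: (4,29)→(1,13)  cross = 4·13 − 1·29 = 23.0000; (r_i+r_j)·cross = 5·23.0000 = 115.0000
Σcross = 650.0000 → A = |Σcross|/2 = 325.0000 mm²
Σ(r_i+r_j)·cross = 18369.2500 → first moment M = |Σ|/6 = 3061.5417
R_c = M/A = 3061.5417/325.0000 = 9.4201 mm
θ = 166° = 2.897247 rad
V = θ·R_c·A = 2.897247·9.4201·325.0000 = 8870.041 mm³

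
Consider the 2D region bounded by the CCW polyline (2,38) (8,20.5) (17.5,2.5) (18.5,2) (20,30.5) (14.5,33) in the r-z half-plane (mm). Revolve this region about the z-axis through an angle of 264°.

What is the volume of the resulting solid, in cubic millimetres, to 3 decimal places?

Profile (r,z), 6 vertices: (2,38) (8,20.5) (17.5,2.5) (18.5,2) (20,30.5) (14.5,33)
edge 0: (2,38)→(8,20.5)  cross = 2·20.5 − 8·38 = -263.0000; (r_i+r_j)·cross = 10·-263.0000 = -2630.0000
edge 1: (8,20.5)→(17.5,2.5)  cross = 8·2.5 − 17.5·20.5 = -338.7500; (r_i+r_j)·cross = 25.5·-338.7500 = -8638.1250
edge 2: (17.5,2.5)→(18.5,2)  cross = 17.5·2 − 18.5·2.5 = -11.2500; (r_i+r_j)·cross = 36·-11.2500 = -405.0000
edge 3: (18.5,2)→(20,30.5)  cross = 18.5·30.5 − 20·2 = 524.2500; (r_i+r_j)·cross = 38.5·524.2500 = 20183.6250
edge 4: (20,30.5)→(14.5,33)  cross = 20·33 − 14.5·30.5 = 217.7500; (r_i+r_j)·cross = 34.5·217.7500 = 7512.3750
edge 5: (14.5,33)→(2,38)  cross = 14.5·38 − 2·33 = 485.0000; (r_i+r_j)·cross = 16.5·485.0000 = 8002.5000
Σcross = 614.0000 → A = |Σcross|/2 = 307.0000 mm²
Σ(r_i+r_j)·cross = 24025.3750 → first moment M = |Σ|/6 = 4004.2292
R_c = M/A = 4004.2292/307.0000 = 13.0431 mm
θ = 264° = 4.607669 rad
V = θ·R_c·A = 4.607669·13.0431·307.0000 = 18450.164 mm³

Volume = 18450.164 mm³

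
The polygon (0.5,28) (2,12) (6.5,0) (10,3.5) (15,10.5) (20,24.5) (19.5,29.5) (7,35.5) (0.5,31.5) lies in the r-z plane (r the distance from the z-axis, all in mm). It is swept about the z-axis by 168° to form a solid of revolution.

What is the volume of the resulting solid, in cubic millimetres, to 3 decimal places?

Volume = 12333.369 mm³

Profile (r,z), 9 vertices: (0.5,28) (2,12) (6.5,0) (10,3.5) (15,10.5) (20,24.5) (19.5,29.5) (7,35.5) (0.5,31.5)
edge 0: (0.5,28)→(2,12)  cross = 0.5·12 − 2·28 = -50.0000; (r_i+r_j)·cross = 2.5·-50.0000 = -125.0000
edge 1: (2,12)→(6.5,0)  cross = 2·0 − 6.5·12 = -78.0000; (r_i+r_j)·cross = 8.5·-78.0000 = -663.0000
edge 2: (6.5,0)→(10,3.5)  cross = 6.5·3.5 − 10·0 = 22.7500; (r_i+r_j)·cross = 16.5·22.7500 = 375.3750
edge 3: (10,3.5)→(15,10.5)  cross = 10·10.5 − 15·3.5 = 52.5000; (r_i+r_j)·cross = 25·52.5000 = 1312.5000
edge 4: (15,10.5)→(20,24.5)  cross = 15·24.5 − 20·10.5 = 157.5000; (r_i+r_j)·cross = 35·157.5000 = 5512.5000
edge 5: (20,24.5)→(19.5,29.5)  cross = 20·29.5 − 19.5·24.5 = 112.2500; (r_i+r_j)·cross = 39.5·112.2500 = 4433.8750
edge 6: (19.5,29.5)→(7,35.5)  cross = 19.5·35.5 − 7·29.5 = 485.7500; (r_i+r_j)·cross = 26.5·485.7500 = 12872.3750
edge 7: (7,35.5)→(0.5,31.5)  cross = 7·31.5 − 0.5·35.5 = 202.7500; (r_i+r_j)·cross = 7.5·202.7500 = 1520.6250
edge 8: (0.5,31.5)→(0.5,28)  cross = 0.5·28 − 0.5·31.5 = -1.7500; (r_i+r_j)·cross = 1·-1.7500 = -1.7500
Σcross = 903.7500 → A = |Σcross|/2 = 451.8750 mm²
Σ(r_i+r_j)·cross = 25237.5000 → first moment M = |Σ|/6 = 4206.2500
R_c = M/A = 4206.2500/451.8750 = 9.3084 mm
θ = 168° = 2.932153 rad
V = θ·R_c·A = 2.932153·9.3084·451.8750 = 12333.369 mm³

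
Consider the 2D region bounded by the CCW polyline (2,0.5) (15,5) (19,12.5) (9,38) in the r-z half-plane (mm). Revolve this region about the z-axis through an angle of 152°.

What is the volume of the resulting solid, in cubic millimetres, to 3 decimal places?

Volume = 8607.336 mm³

Profile (r,z), 4 vertices: (2,0.5) (15,5) (19,12.5) (9,38)
edge 0: (2,0.5)→(15,5)  cross = 2·5 − 15·0.5 = 2.5000; (r_i+r_j)·cross = 17·2.5000 = 42.5000
edge 1: (15,5)→(19,12.5)  cross = 15·12.5 − 19·5 = 92.5000; (r_i+r_j)·cross = 34·92.5000 = 3145.0000
edge 2: (19,12.5)→(9,38)  cross = 19·38 − 9·12.5 = 609.5000; (r_i+r_j)·cross = 28·609.5000 = 17066.0000
edge 3: (9,38)→(2,0.5)  cross = 9·0.5 − 2·38 = -71.5000; (r_i+r_j)·cross = 11·-71.5000 = -786.5000
Σcross = 633.0000 → A = |Σcross|/2 = 316.5000 mm²
Σ(r_i+r_j)·cross = 19467.0000 → first moment M = |Σ|/6 = 3244.5000
R_c = M/A = 3244.5000/316.5000 = 10.2512 mm
θ = 152° = 2.652900 rad
V = θ·R_c·A = 2.652900·10.2512·316.5000 = 8607.336 mm³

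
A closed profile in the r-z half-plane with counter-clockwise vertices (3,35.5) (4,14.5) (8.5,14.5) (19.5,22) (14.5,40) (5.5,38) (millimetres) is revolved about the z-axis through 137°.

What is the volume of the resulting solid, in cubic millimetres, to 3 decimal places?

Volume = 7491.519 mm³

Profile (r,z), 6 vertices: (3,35.5) (4,14.5) (8.5,14.5) (19.5,22) (14.5,40) (5.5,38)
edge 0: (3,35.5)→(4,14.5)  cross = 3·14.5 − 4·35.5 = -98.5000; (r_i+r_j)·cross = 7·-98.5000 = -689.5000
edge 1: (4,14.5)→(8.5,14.5)  cross = 4·14.5 − 8.5·14.5 = -65.2500; (r_i+r_j)·cross = 12.5·-65.2500 = -815.6250
edge 2: (8.5,14.5)→(19.5,22)  cross = 8.5·22 − 19.5·14.5 = -95.7500; (r_i+r_j)·cross = 28·-95.7500 = -2681.0000
edge 3: (19.5,22)→(14.5,40)  cross = 19.5·40 − 14.5·22 = 461.0000; (r_i+r_j)·cross = 34·461.0000 = 15674.0000
edge 4: (14.5,40)→(5.5,38)  cross = 14.5·38 − 5.5·40 = 331.0000; (r_i+r_j)·cross = 20·331.0000 = 6620.0000
edge 5: (5.5,38)→(3,35.5)  cross = 5.5·35.5 − 3·38 = 81.2500; (r_i+r_j)·cross = 8.5·81.2500 = 690.6250
Σcross = 613.7500 → A = |Σcross|/2 = 306.8750 mm²
Σ(r_i+r_j)·cross = 18798.5000 → first moment M = |Σ|/6 = 3133.0833
R_c = M/A = 3133.0833/306.8750 = 10.2096 mm
θ = 137° = 2.391101 rad
V = θ·R_c·A = 2.391101·10.2096·306.8750 = 7491.519 mm³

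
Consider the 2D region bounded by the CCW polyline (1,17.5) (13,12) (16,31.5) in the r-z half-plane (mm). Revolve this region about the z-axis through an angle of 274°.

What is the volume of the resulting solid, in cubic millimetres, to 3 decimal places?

Profile (r,z), 3 vertices: (1,17.5) (13,12) (16,31.5)
edge 0: (1,17.5)→(13,12)  cross = 1·12 − 13·17.5 = -215.5000; (r_i+r_j)·cross = 14·-215.5000 = -3017.0000
edge 1: (13,12)→(16,31.5)  cross = 13·31.5 − 16·12 = 217.5000; (r_i+r_j)·cross = 29·217.5000 = 6307.5000
edge 2: (16,31.5)→(1,17.5)  cross = 16·17.5 − 1·31.5 = 248.5000; (r_i+r_j)·cross = 17·248.5000 = 4224.5000
Σcross = 250.5000 → A = |Σcross|/2 = 125.2500 mm²
Σ(r_i+r_j)·cross = 7515.0000 → first moment M = |Σ|/6 = 1252.5000
R_c = M/A = 1252.5000/125.2500 = 10.0000 mm
θ = 274° = 4.782202 rad
V = θ·R_c·A = 4.782202·10.0000·125.2500 = 5989.708 mm³

Volume = 5989.708 mm³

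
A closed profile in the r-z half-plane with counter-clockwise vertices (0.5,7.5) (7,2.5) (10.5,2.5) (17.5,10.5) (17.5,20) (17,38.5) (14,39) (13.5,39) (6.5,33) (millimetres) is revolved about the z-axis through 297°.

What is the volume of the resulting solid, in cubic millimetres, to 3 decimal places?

Volume = 23415.851 mm³

Profile (r,z), 9 vertices: (0.5,7.5) (7,2.5) (10.5,2.5) (17.5,10.5) (17.5,20) (17,38.5) (14,39) (13.5,39) (6.5,33)
edge 0: (0.5,7.5)→(7,2.5)  cross = 0.5·2.5 − 7·7.5 = -51.2500; (r_i+r_j)·cross = 7.5·-51.2500 = -384.3750
edge 1: (7,2.5)→(10.5,2.5)  cross = 7·2.5 − 10.5·2.5 = -8.7500; (r_i+r_j)·cross = 17.5·-8.7500 = -153.1250
edge 2: (10.5,2.5)→(17.5,10.5)  cross = 10.5·10.5 − 17.5·2.5 = 66.5000; (r_i+r_j)·cross = 28·66.5000 = 1862.0000
edge 3: (17.5,10.5)→(17.5,20)  cross = 17.5·20 − 17.5·10.5 = 166.2500; (r_i+r_j)·cross = 35·166.2500 = 5818.7500
edge 4: (17.5,20)→(17,38.5)  cross = 17.5·38.5 − 17·20 = 333.7500; (r_i+r_j)·cross = 34.5·333.7500 = 11514.3750
edge 5: (17,38.5)→(14,39)  cross = 17·39 − 14·38.5 = 124.0000; (r_i+r_j)·cross = 31·124.0000 = 3844.0000
edge 6: (14,39)→(13.5,39)  cross = 14·39 − 13.5·39 = 19.5000; (r_i+r_j)·cross = 27.5·19.5000 = 536.2500
edge 7: (13.5,39)→(6.5,33)  cross = 13.5·33 − 6.5·39 = 192.0000; (r_i+r_j)·cross = 20·192.0000 = 3840.0000
edge 8: (6.5,33)→(0.5,7.5)  cross = 6.5·7.5 − 0.5·33 = 32.2500; (r_i+r_j)·cross = 7·32.2500 = 225.7500
Σcross = 874.2500 → A = |Σcross|/2 = 437.1250 mm²
Σ(r_i+r_j)·cross = 27103.6250 → first moment M = |Σ|/6 = 4517.2708
R_c = M/A = 4517.2708/437.1250 = 10.3340 mm
θ = 297° = 5.183628 rad
V = θ·R_c·A = 5.183628·10.3340·437.1250 = 23415.851 mm³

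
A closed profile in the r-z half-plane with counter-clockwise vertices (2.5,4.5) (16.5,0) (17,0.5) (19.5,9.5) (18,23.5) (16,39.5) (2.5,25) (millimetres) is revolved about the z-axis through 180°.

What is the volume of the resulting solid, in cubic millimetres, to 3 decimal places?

Profile (r,z), 7 vertices: (2.5,4.5) (16.5,0) (17,0.5) (19.5,9.5) (18,23.5) (16,39.5) (2.5,25)
edge 0: (2.5,4.5)→(16.5,0)  cross = 2.5·0 − 16.5·4.5 = -74.2500; (r_i+r_j)·cross = 19·-74.2500 = -1410.7500
edge 1: (16.5,0)→(17,0.5)  cross = 16.5·0.5 − 17·0 = 8.2500; (r_i+r_j)·cross = 33.5·8.2500 = 276.3750
edge 2: (17,0.5)→(19.5,9.5)  cross = 17·9.5 − 19.5·0.5 = 151.7500; (r_i+r_j)·cross = 36.5·151.7500 = 5538.8750
edge 3: (19.5,9.5)→(18,23.5)  cross = 19.5·23.5 − 18·9.5 = 287.2500; (r_i+r_j)·cross = 37.5·287.2500 = 10771.8750
edge 4: (18,23.5)→(16,39.5)  cross = 18·39.5 − 16·23.5 = 335.0000; (r_i+r_j)·cross = 34·335.0000 = 11390.0000
edge 5: (16,39.5)→(2.5,25)  cross = 16·25 − 2.5·39.5 = 301.2500; (r_i+r_j)·cross = 18.5·301.2500 = 5573.1250
edge 6: (2.5,25)→(2.5,4.5)  cross = 2.5·4.5 − 2.5·25 = -51.2500; (r_i+r_j)·cross = 5·-51.2500 = -256.2500
Σcross = 958.0000 → A = |Σcross|/2 = 479.0000 mm²
Σ(r_i+r_j)·cross = 31883.2500 → first moment M = |Σ|/6 = 5313.8750
R_c = M/A = 5313.8750/479.0000 = 11.0937 mm
θ = 180° = 3.141593 rad
V = θ·R_c·A = 3.141593·11.0937·479.0000 = 16694.031 mm³

Volume = 16694.031 mm³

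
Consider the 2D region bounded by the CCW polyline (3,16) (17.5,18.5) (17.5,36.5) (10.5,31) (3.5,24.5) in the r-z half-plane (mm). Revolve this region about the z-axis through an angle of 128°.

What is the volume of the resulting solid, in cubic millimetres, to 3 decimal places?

Volume = 4784.715 mm³

Profile (r,z), 5 vertices: (3,16) (17.5,18.5) (17.5,36.5) (10.5,31) (3.5,24.5)
edge 0: (3,16)→(17.5,18.5)  cross = 3·18.5 − 17.5·16 = -224.5000; (r_i+r_j)·cross = 20.5·-224.5000 = -4602.2500
edge 1: (17.5,18.5)→(17.5,36.5)  cross = 17.5·36.5 − 17.5·18.5 = 315.0000; (r_i+r_j)·cross = 35·315.0000 = 11025.0000
edge 2: (17.5,36.5)→(10.5,31)  cross = 17.5·31 − 10.5·36.5 = 159.2500; (r_i+r_j)·cross = 28·159.2500 = 4459.0000
edge 3: (10.5,31)→(3.5,24.5)  cross = 10.5·24.5 − 3.5·31 = 148.7500; (r_i+r_j)·cross = 14·148.7500 = 2082.5000
edge 4: (3.5,24.5)→(3,16)  cross = 3.5·16 − 3·24.5 = -17.5000; (r_i+r_j)·cross = 6.5·-17.5000 = -113.7500
Σcross = 381.0000 → A = |Σcross|/2 = 190.5000 mm²
Σ(r_i+r_j)·cross = 12850.5000 → first moment M = |Σ|/6 = 2141.7500
R_c = M/A = 2141.7500/190.5000 = 11.2428 mm
θ = 128° = 2.234021 rad
V = θ·R_c·A = 2.234021·11.2428·190.5000 = 4784.715 mm³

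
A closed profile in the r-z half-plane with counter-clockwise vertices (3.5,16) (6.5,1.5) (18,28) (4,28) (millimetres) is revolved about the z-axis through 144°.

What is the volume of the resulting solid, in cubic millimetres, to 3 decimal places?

Profile (r,z), 4 vertices: (3.5,16) (6.5,1.5) (18,28) (4,28)
edge 0: (3.5,16)→(6.5,1.5)  cross = 3.5·1.5 − 6.5·16 = -98.7500; (r_i+r_j)·cross = 10·-98.7500 = -987.5000
edge 1: (6.5,1.5)→(18,28)  cross = 6.5·28 − 18·1.5 = 155.0000; (r_i+r_j)·cross = 24.5·155.0000 = 3797.5000
edge 2: (18,28)→(4,28)  cross = 18·28 − 4·28 = 392.0000; (r_i+r_j)·cross = 22·392.0000 = 8624.0000
edge 3: (4,28)→(3.5,16)  cross = 4·16 − 3.5·28 = -34.0000; (r_i+r_j)·cross = 7.5·-34.0000 = -255.0000
Σcross = 414.2500 → A = |Σcross|/2 = 207.1250 mm²
Σ(r_i+r_j)·cross = 11179.0000 → first moment M = |Σ|/6 = 1863.1667
R_c = M/A = 1863.1667/207.1250 = 8.9954 mm
θ = 144° = 2.513274 rad
V = θ·R_c·A = 2.513274·8.9954·207.1250 = 4682.649 mm³

Volume = 4682.649 mm³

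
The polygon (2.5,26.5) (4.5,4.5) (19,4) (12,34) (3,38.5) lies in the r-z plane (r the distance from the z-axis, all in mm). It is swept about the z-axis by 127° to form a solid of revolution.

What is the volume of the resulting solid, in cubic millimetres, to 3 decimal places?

Profile (r,z), 5 vertices: (2.5,26.5) (4.5,4.5) (19,4) (12,34) (3,38.5)
edge 0: (2.5,26.5)→(4.5,4.5)  cross = 2.5·4.5 − 4.5·26.5 = -108.0000; (r_i+r_j)·cross = 7·-108.0000 = -756.0000
edge 1: (4.5,4.5)→(19,4)  cross = 4.5·4 − 19·4.5 = -67.5000; (r_i+r_j)·cross = 23.5·-67.5000 = -1586.2500
edge 2: (19,4)→(12,34)  cross = 19·34 − 12·4 = 598.0000; (r_i+r_j)·cross = 31·598.0000 = 18538.0000
edge 3: (12,34)→(3,38.5)  cross = 12·38.5 − 3·34 = 360.0000; (r_i+r_j)·cross = 15·360.0000 = 5400.0000
edge 4: (3,38.5)→(2.5,26.5)  cross = 3·26.5 − 2.5·38.5 = -16.7500; (r_i+r_j)·cross = 5.5·-16.7500 = -92.1250
Σcross = 765.7500 → A = |Σcross|/2 = 382.8750 mm²
Σ(r_i+r_j)·cross = 21503.6250 → first moment M = |Σ|/6 = 3583.9375
R_c = M/A = 3583.9375/382.8750 = 9.3606 mm
θ = 127° = 2.216568 rad
V = θ·R_c·A = 2.216568·9.3606·382.8750 = 7944.042 mm³

Volume = 7944.042 mm³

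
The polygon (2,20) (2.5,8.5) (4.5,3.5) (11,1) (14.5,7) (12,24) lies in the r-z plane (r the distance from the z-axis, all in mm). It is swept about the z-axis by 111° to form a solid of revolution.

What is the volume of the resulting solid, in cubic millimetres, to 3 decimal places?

Profile (r,z), 6 vertices: (2,20) (2.5,8.5) (4.5,3.5) (11,1) (14.5,7) (12,24)
edge 0: (2,20)→(2.5,8.5)  cross = 2·8.5 − 2.5·20 = -33.0000; (r_i+r_j)·cross = 4.5·-33.0000 = -148.5000
edge 1: (2.5,8.5)→(4.5,3.5)  cross = 2.5·3.5 − 4.5·8.5 = -29.5000; (r_i+r_j)·cross = 7·-29.5000 = -206.5000
edge 2: (4.5,3.5)→(11,1)  cross = 4.5·1 − 11·3.5 = -34.0000; (r_i+r_j)·cross = 15.5·-34.0000 = -527.0000
edge 3: (11,1)→(14.5,7)  cross = 11·7 − 14.5·1 = 62.5000; (r_i+r_j)·cross = 25.5·62.5000 = 1593.7500
edge 4: (14.5,7)→(12,24)  cross = 14.5·24 − 12·7 = 264.0000; (r_i+r_j)·cross = 26.5·264.0000 = 6996.0000
edge 5: (12,24)→(2,20)  cross = 12·20 − 2·24 = 192.0000; (r_i+r_j)·cross = 14·192.0000 = 2688.0000
Σcross = 422.0000 → A = |Σcross|/2 = 211.0000 mm²
Σ(r_i+r_j)·cross = 10395.7500 → first moment M = |Σ|/6 = 1732.6250
R_c = M/A = 1732.6250/211.0000 = 8.2115 mm
θ = 111° = 1.937315 rad
V = θ·R_c·A = 1.937315·8.2115·211.0000 = 3356.641 mm³

Volume = 3356.641 mm³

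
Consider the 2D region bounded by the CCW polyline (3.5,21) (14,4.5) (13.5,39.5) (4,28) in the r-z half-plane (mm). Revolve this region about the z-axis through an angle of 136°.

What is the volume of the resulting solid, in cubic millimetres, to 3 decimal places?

Volume = 4910.484 mm³

Profile (r,z), 4 vertices: (3.5,21) (14,4.5) (13.5,39.5) (4,28)
edge 0: (3.5,21)→(14,4.5)  cross = 3.5·4.5 − 14·21 = -278.2500; (r_i+r_j)·cross = 17.5·-278.2500 = -4869.3750
edge 1: (14,4.5)→(13.5,39.5)  cross = 14·39.5 − 13.5·4.5 = 492.2500; (r_i+r_j)·cross = 27.5·492.2500 = 13536.8750
edge 2: (13.5,39.5)→(4,28)  cross = 13.5·28 − 4·39.5 = 220.0000; (r_i+r_j)·cross = 17.5·220.0000 = 3850.0000
edge 3: (4,28)→(3.5,21)  cross = 4·21 − 3.5·28 = -14.0000; (r_i+r_j)·cross = 7.5·-14.0000 = -105.0000
Σcross = 420.0000 → A = |Σcross|/2 = 210.0000 mm²
Σ(r_i+r_j)·cross = 12412.5000 → first moment M = |Σ|/6 = 2068.7500
R_c = M/A = 2068.7500/210.0000 = 9.8512 mm
θ = 136° = 2.373648 rad
V = θ·R_c·A = 2.373648·9.8512·210.0000 = 4910.484 mm³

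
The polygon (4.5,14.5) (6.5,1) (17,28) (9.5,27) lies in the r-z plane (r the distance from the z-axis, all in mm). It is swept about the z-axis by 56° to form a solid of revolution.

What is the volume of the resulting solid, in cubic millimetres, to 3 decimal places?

Profile (r,z), 4 vertices: (4.5,14.5) (6.5,1) (17,28) (9.5,27)
edge 0: (4.5,14.5)→(6.5,1)  cross = 4.5·1 − 6.5·14.5 = -89.7500; (r_i+r_j)·cross = 11·-89.7500 = -987.2500
edge 1: (6.5,1)→(17,28)  cross = 6.5·28 − 17·1 = 165.0000; (r_i+r_j)·cross = 23.5·165.0000 = 3877.5000
edge 2: (17,28)→(9.5,27)  cross = 17·27 − 9.5·28 = 193.0000; (r_i+r_j)·cross = 26.5·193.0000 = 5114.5000
edge 3: (9.5,27)→(4.5,14.5)  cross = 9.5·14.5 − 4.5·27 = 16.2500; (r_i+r_j)·cross = 14·16.2500 = 227.5000
Σcross = 284.5000 → A = |Σcross|/2 = 142.2500 mm²
Σ(r_i+r_j)·cross = 8232.2500 → first moment M = |Σ|/6 = 1372.0417
R_c = M/A = 1372.0417/142.2500 = 9.6453 mm
θ = 56° = 0.977384 rad
V = θ·R_c·A = 0.977384·9.6453·142.2500 = 1341.012 mm³

Volume = 1341.012 mm³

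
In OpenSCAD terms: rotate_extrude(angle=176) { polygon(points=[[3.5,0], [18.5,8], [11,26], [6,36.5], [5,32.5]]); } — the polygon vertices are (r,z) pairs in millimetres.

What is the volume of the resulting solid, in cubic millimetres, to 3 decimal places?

Profile (r,z), 5 vertices: (3.5,0) (18.5,8) (11,26) (6,36.5) (5,32.5)
edge 0: (3.5,0)→(18.5,8)  cross = 3.5·8 − 18.5·0 = 28.0000; (r_i+r_j)·cross = 22·28.0000 = 616.0000
edge 1: (18.5,8)→(11,26)  cross = 18.5·26 − 11·8 = 393.0000; (r_i+r_j)·cross = 29.5·393.0000 = 11593.5000
edge 2: (11,26)→(6,36.5)  cross = 11·36.5 − 6·26 = 245.5000; (r_i+r_j)·cross = 17·245.5000 = 4173.5000
edge 3: (6,36.5)→(5,32.5)  cross = 6·32.5 − 5·36.5 = 12.5000; (r_i+r_j)·cross = 11·12.5000 = 137.5000
edge 4: (5,32.5)→(3.5,0)  cross = 5·0 − 3.5·32.5 = -113.7500; (r_i+r_j)·cross = 8.5·-113.7500 = -966.8750
Σcross = 565.2500 → A = |Σcross|/2 = 282.6250 mm²
Σ(r_i+r_j)·cross = 15553.6250 → first moment M = |Σ|/6 = 2592.2708
R_c = M/A = 2592.2708/282.6250 = 9.1721 mm
θ = 176° = 3.071779 rad
V = θ·R_c·A = 3.071779·9.1721·282.6250 = 7962.884 mm³

Volume = 7962.884 mm³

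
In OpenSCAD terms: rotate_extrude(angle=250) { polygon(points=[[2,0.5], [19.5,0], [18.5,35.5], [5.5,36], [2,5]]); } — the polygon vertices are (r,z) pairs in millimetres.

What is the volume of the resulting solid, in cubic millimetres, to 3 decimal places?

Profile (r,z), 5 vertices: (2,0.5) (19.5,0) (18.5,35.5) (5.5,36) (2,5)
edge 0: (2,0.5)→(19.5,0)  cross = 2·0 − 19.5·0.5 = -9.7500; (r_i+r_j)·cross = 21.5·-9.7500 = -209.6250
edge 1: (19.5,0)→(18.5,35.5)  cross = 19.5·35.5 − 18.5·0 = 692.2500; (r_i+r_j)·cross = 38·692.2500 = 26305.5000
edge 2: (18.5,35.5)→(5.5,36)  cross = 18.5·36 − 5.5·35.5 = 470.7500; (r_i+r_j)·cross = 24·470.7500 = 11298.0000
edge 3: (5.5,36)→(2,5)  cross = 5.5·5 − 2·36 = -44.5000; (r_i+r_j)·cross = 7.5·-44.5000 = -333.7500
edge 4: (2,5)→(2,0.5)  cross = 2·0.5 − 2·5 = -9.0000; (r_i+r_j)·cross = 4·-9.0000 = -36.0000
Σcross = 1099.7500 → A = |Σcross|/2 = 549.8750 mm²
Σ(r_i+r_j)·cross = 37024.1250 → first moment M = |Σ|/6 = 6170.6875
R_c = M/A = 6170.6875/549.8750 = 11.2220 mm
θ = 250° = 4.363323 rad
V = θ·R_c·A = 4.363323·11.2220·549.8750 = 26924.703 mm³

Volume = 26924.703 mm³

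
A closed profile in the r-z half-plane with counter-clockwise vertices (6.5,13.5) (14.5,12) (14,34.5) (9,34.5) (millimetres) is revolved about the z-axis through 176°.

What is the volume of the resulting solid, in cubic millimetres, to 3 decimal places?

Profile (r,z), 4 vertices: (6.5,13.5) (14.5,12) (14,34.5) (9,34.5)
edge 0: (6.5,13.5)→(14.5,12)  cross = 6.5·12 − 14.5·13.5 = -117.7500; (r_i+r_j)·cross = 21·-117.7500 = -2472.7500
edge 1: (14.5,12)→(14,34.5)  cross = 14.5·34.5 − 14·12 = 332.2500; (r_i+r_j)·cross = 28.5·332.2500 = 9469.1250
edge 2: (14,34.5)→(9,34.5)  cross = 14·34.5 − 9·34.5 = 172.5000; (r_i+r_j)·cross = 23·172.5000 = 3967.5000
edge 3: (9,34.5)→(6.5,13.5)  cross = 9·13.5 − 6.5·34.5 = -102.7500; (r_i+r_j)·cross = 15.5·-102.7500 = -1592.6250
Σcross = 284.2500 → A = |Σcross|/2 = 142.1250 mm²
Σ(r_i+r_j)·cross = 9371.2500 → first moment M = |Σ|/6 = 1561.8750
R_c = M/A = 1561.8750/142.1250 = 10.9894 mm
θ = 176° = 3.071779 rad
V = θ·R_c·A = 3.071779·10.9894·142.1250 = 4797.736 mm³

Volume = 4797.736 mm³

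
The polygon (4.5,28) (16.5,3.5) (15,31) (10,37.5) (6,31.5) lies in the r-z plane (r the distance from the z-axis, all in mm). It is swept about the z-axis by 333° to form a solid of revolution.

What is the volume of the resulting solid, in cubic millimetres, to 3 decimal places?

Profile (r,z), 5 vertices: (4.5,28) (16.5,3.5) (15,31) (10,37.5) (6,31.5)
edge 0: (4.5,28)→(16.5,3.5)  cross = 4.5·3.5 − 16.5·28 = -446.2500; (r_i+r_j)·cross = 21·-446.2500 = -9371.2500
edge 1: (16.5,3.5)→(15,31)  cross = 16.5·31 − 15·3.5 = 459.0000; (r_i+r_j)·cross = 31.5·459.0000 = 14458.5000
edge 2: (15,31)→(10,37.5)  cross = 15·37.5 − 10·31 = 252.5000; (r_i+r_j)·cross = 25·252.5000 = 6312.5000
edge 3: (10,37.5)→(6,31.5)  cross = 10·31.5 − 6·37.5 = 90.0000; (r_i+r_j)·cross = 16·90.0000 = 1440.0000
edge 4: (6,31.5)→(4.5,28)  cross = 6·28 − 4.5·31.5 = 26.2500; (r_i+r_j)·cross = 10.5·26.2500 = 275.6250
Σcross = 381.5000 → A = |Σcross|/2 = 190.7500 mm²
Σ(r_i+r_j)·cross = 13115.3750 → first moment M = |Σ|/6 = 2185.8958
R_c = M/A = 2185.8958/190.7500 = 11.4595 mm
θ = 333° = 5.811946 rad
V = θ·R_c·A = 5.811946·11.4595·190.7500 = 12704.309 mm³

Volume = 12704.309 mm³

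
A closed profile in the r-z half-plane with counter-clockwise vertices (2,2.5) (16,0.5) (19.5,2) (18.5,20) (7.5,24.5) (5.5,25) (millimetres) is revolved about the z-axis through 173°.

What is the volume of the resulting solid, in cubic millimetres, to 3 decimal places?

Volume = 10970.684 mm³

Profile (r,z), 6 vertices: (2,2.5) (16,0.5) (19.5,2) (18.5,20) (7.5,24.5) (5.5,25)
edge 0: (2,2.5)→(16,0.5)  cross = 2·0.5 − 16·2.5 = -39.0000; (r_i+r_j)·cross = 18·-39.0000 = -702.0000
edge 1: (16,0.5)→(19.5,2)  cross = 16·2 − 19.5·0.5 = 22.2500; (r_i+r_j)·cross = 35.5·22.2500 = 789.8750
edge 2: (19.5,2)→(18.5,20)  cross = 19.5·20 − 18.5·2 = 353.0000; (r_i+r_j)·cross = 38·353.0000 = 13414.0000
edge 3: (18.5,20)→(7.5,24.5)  cross = 18.5·24.5 − 7.5·20 = 303.2500; (r_i+r_j)·cross = 26·303.2500 = 7884.5000
edge 4: (7.5,24.5)→(5.5,25)  cross = 7.5·25 − 5.5·24.5 = 52.7500; (r_i+r_j)·cross = 13·52.7500 = 685.7500
edge 5: (5.5,25)→(2,2.5)  cross = 5.5·2.5 − 2·25 = -36.2500; (r_i+r_j)·cross = 7.5·-36.2500 = -271.8750
Σcross = 656.0000 → A = |Σcross|/2 = 328.0000 mm²
Σ(r_i+r_j)·cross = 21800.2500 → first moment M = |Σ|/6 = 3633.3750
R_c = M/A = 3633.3750/328.0000 = 11.0774 mm
θ = 173° = 3.019420 rad
V = θ·R_c·A = 3.019420·11.0774·328.0000 = 10970.684 mm³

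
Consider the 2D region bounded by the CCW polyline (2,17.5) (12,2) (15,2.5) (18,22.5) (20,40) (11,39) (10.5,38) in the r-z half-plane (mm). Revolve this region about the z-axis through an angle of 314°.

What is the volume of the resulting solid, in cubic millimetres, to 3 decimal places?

Volume = 26577.907 mm³

Profile (r,z), 7 vertices: (2,17.5) (12,2) (15,2.5) (18,22.5) (20,40) (11,39) (10.5,38)
edge 0: (2,17.5)→(12,2)  cross = 2·2 − 12·17.5 = -206.0000; (r_i+r_j)·cross = 14·-206.0000 = -2884.0000
edge 1: (12,2)→(15,2.5)  cross = 12·2.5 − 15·2 = 0.0000; (r_i+r_j)·cross = 27·0.0000 = 0.0000
edge 2: (15,2.5)→(18,22.5)  cross = 15·22.5 − 18·2.5 = 292.5000; (r_i+r_j)·cross = 33·292.5000 = 9652.5000
edge 3: (18,22.5)→(20,40)  cross = 18·40 − 20·22.5 = 270.0000; (r_i+r_j)·cross = 38·270.0000 = 10260.0000
edge 4: (20,40)→(11,39)  cross = 20·39 − 11·40 = 340.0000; (r_i+r_j)·cross = 31·340.0000 = 10540.0000
edge 5: (11,39)→(10.5,38)  cross = 11·38 − 10.5·39 = 8.5000; (r_i+r_j)·cross = 21.5·8.5000 = 182.7500
edge 6: (10.5,38)→(2,17.5)  cross = 10.5·17.5 − 2·38 = 107.7500; (r_i+r_j)·cross = 12.5·107.7500 = 1346.8750
Σcross = 812.7500 → A = |Σcross|/2 = 406.3750 mm²
Σ(r_i+r_j)·cross = 29098.1250 → first moment M = |Σ|/6 = 4849.6875
R_c = M/A = 4849.6875/406.3750 = 11.9340 mm
θ = 314° = 5.480334 rad
V = θ·R_c·A = 5.480334·11.9340·406.3750 = 26577.907 mm³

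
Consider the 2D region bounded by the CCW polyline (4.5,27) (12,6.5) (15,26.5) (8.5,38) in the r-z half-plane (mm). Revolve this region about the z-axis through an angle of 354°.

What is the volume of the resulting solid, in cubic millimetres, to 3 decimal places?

Volume = 10248.272 mm³

Profile (r,z), 4 vertices: (4.5,27) (12,6.5) (15,26.5) (8.5,38)
edge 0: (4.5,27)→(12,6.5)  cross = 4.5·6.5 − 12·27 = -294.7500; (r_i+r_j)·cross = 16.5·-294.7500 = -4863.3750
edge 1: (12,6.5)→(15,26.5)  cross = 12·26.5 − 15·6.5 = 220.5000; (r_i+r_j)·cross = 27·220.5000 = 5953.5000
edge 2: (15,26.5)→(8.5,38)  cross = 15·38 − 8.5·26.5 = 344.7500; (r_i+r_j)·cross = 23.5·344.7500 = 8101.6250
edge 3: (8.5,38)→(4.5,27)  cross = 8.5·27 − 4.5·38 = 58.5000; (r_i+r_j)·cross = 13·58.5000 = 760.5000
Σcross = 329.0000 → A = |Σcross|/2 = 164.5000 mm²
Σ(r_i+r_j)·cross = 9952.2500 → first moment M = |Σ|/6 = 1658.7083
R_c = M/A = 1658.7083/164.5000 = 10.0833 mm
θ = 354° = 6.178466 rad
V = θ·R_c·A = 6.178466·10.0833·164.5000 = 10248.272 mm³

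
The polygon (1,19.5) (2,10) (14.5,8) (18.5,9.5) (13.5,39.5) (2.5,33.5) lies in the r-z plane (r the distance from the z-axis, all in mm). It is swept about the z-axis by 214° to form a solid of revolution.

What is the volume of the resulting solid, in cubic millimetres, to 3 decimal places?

Profile (r,z), 6 vertices: (1,19.5) (2,10) (14.5,8) (18.5,9.5) (13.5,39.5) (2.5,33.5)
edge 0: (1,19.5)→(2,10)  cross = 1·10 − 2·19.5 = -29.0000; (r_i+r_j)·cross = 3·-29.0000 = -87.0000
edge 1: (2,10)→(14.5,8)  cross = 2·8 − 14.5·10 = -129.0000; (r_i+r_j)·cross = 16.5·-129.0000 = -2128.5000
edge 2: (14.5,8)→(18.5,9.5)  cross = 14.5·9.5 − 18.5·8 = -10.2500; (r_i+r_j)·cross = 33·-10.2500 = -338.2500
edge 3: (18.5,9.5)→(13.5,39.5)  cross = 18.5·39.5 − 13.5·9.5 = 602.5000; (r_i+r_j)·cross = 32·602.5000 = 19280.0000
edge 4: (13.5,39.5)→(2.5,33.5)  cross = 13.5·33.5 − 2.5·39.5 = 353.5000; (r_i+r_j)·cross = 16·353.5000 = 5656.0000
edge 5: (2.5,33.5)→(1,19.5)  cross = 2.5·19.5 − 1·33.5 = 15.2500; (r_i+r_j)·cross = 3.5·15.2500 = 53.3750
Σcross = 803.0000 → A = |Σcross|/2 = 401.5000 mm²
Σ(r_i+r_j)·cross = 22435.6250 → first moment M = |Σ|/6 = 3739.2708
R_c = M/A = 3739.2708/401.5000 = 9.3133 mm
θ = 214° = 3.735005 rad
V = θ·R_c·A = 3.735005·9.3133·401.5000 = 13966.194 mm³

Volume = 13966.194 mm³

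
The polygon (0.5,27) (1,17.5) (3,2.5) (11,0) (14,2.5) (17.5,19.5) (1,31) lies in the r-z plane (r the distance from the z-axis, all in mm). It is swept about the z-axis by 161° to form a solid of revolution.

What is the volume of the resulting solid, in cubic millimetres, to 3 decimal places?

Volume = 7956.576 mm³

Profile (r,z), 7 vertices: (0.5,27) (1,17.5) (3,2.5) (11,0) (14,2.5) (17.5,19.5) (1,31)
edge 0: (0.5,27)→(1,17.5)  cross = 0.5·17.5 − 1·27 = -18.2500; (r_i+r_j)·cross = 1.5·-18.2500 = -27.3750
edge 1: (1,17.5)→(3,2.5)  cross = 1·2.5 − 3·17.5 = -50.0000; (r_i+r_j)·cross = 4·-50.0000 = -200.0000
edge 2: (3,2.5)→(11,0)  cross = 3·0 − 11·2.5 = -27.5000; (r_i+r_j)·cross = 14·-27.5000 = -385.0000
edge 3: (11,0)→(14,2.5)  cross = 11·2.5 − 14·0 = 27.5000; (r_i+r_j)·cross = 25·27.5000 = 687.5000
edge 4: (14,2.5)→(17.5,19.5)  cross = 14·19.5 − 17.5·2.5 = 229.2500; (r_i+r_j)·cross = 31.5·229.2500 = 7221.3750
edge 5: (17.5,19.5)→(1,31)  cross = 17.5·31 − 1·19.5 = 523.0000; (r_i+r_j)·cross = 18.5·523.0000 = 9675.5000
edge 6: (1,31)→(0.5,27)  cross = 1·27 − 0.5·31 = 11.5000; (r_i+r_j)·cross = 1.5·11.5000 = 17.2500
Σcross = 695.5000 → A = |Σcross|/2 = 347.7500 mm²
Σ(r_i+r_j)·cross = 16989.2500 → first moment M = |Σ|/6 = 2831.5417
R_c = M/A = 2831.5417/347.7500 = 8.1425 mm
θ = 161° = 2.809980 rad
V = θ·R_c·A = 2.809980·8.1425·347.7500 = 7956.576 mm³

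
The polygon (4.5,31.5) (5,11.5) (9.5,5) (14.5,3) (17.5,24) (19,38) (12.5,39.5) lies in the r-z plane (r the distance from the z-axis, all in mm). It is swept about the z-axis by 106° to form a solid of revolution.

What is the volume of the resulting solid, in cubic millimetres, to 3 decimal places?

Profile (r,z), 7 vertices: (4.5,31.5) (5,11.5) (9.5,5) (14.5,3) (17.5,24) (19,38) (12.5,39.5)
edge 0: (4.5,31.5)→(5,11.5)  cross = 4.5·11.5 − 5·31.5 = -105.7500; (r_i+r_j)·cross = 9.5·-105.7500 = -1004.6250
edge 1: (5,11.5)→(9.5,5)  cross = 5·5 − 9.5·11.5 = -84.2500; (r_i+r_j)·cross = 14.5·-84.2500 = -1221.6250
edge 2: (9.5,5)→(14.5,3)  cross = 9.5·3 − 14.5·5 = -44.0000; (r_i+r_j)·cross = 24·-44.0000 = -1056.0000
edge 3: (14.5,3)→(17.5,24)  cross = 14.5·24 − 17.5·3 = 295.5000; (r_i+r_j)·cross = 32·295.5000 = 9456.0000
edge 4: (17.5,24)→(19,38)  cross = 17.5·38 − 19·24 = 209.0000; (r_i+r_j)·cross = 36.5·209.0000 = 7628.5000
edge 5: (19,38)→(12.5,39.5)  cross = 19·39.5 − 12.5·38 = 275.5000; (r_i+r_j)·cross = 31.5·275.5000 = 8678.2500
edge 6: (12.5,39.5)→(4.5,31.5)  cross = 12.5·31.5 − 4.5·39.5 = 216.0000; (r_i+r_j)·cross = 17·216.0000 = 3672.0000
Σcross = 762.0000 → A = |Σcross|/2 = 381.0000 mm²
Σ(r_i+r_j)·cross = 26152.5000 → first moment M = |Σ|/6 = 4358.7500
R_c = M/A = 4358.7500/381.0000 = 11.4403 mm
θ = 106° = 1.850049 rad
V = θ·R_c·A = 1.850049·11.4403·381.0000 = 8063.901 mm³

Volume = 8063.901 mm³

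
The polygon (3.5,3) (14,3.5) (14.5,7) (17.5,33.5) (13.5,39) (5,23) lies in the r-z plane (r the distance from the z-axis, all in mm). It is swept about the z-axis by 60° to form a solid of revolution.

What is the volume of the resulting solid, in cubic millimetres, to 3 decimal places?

Profile (r,z), 6 vertices: (3.5,3) (14,3.5) (14.5,7) (17.5,33.5) (13.5,39) (5,23)
edge 0: (3.5,3)→(14,3.5)  cross = 3.5·3.5 − 14·3 = -29.7500; (r_i+r_j)·cross = 17.5·-29.7500 = -520.6250
edge 1: (14,3.5)→(14.5,7)  cross = 14·7 − 14.5·3.5 = 47.2500; (r_i+r_j)·cross = 28.5·47.2500 = 1346.6250
edge 2: (14.5,7)→(17.5,33.5)  cross = 14.5·33.5 − 17.5·7 = 363.2500; (r_i+r_j)·cross = 32·363.2500 = 11624.0000
edge 3: (17.5,33.5)→(13.5,39)  cross = 17.5·39 − 13.5·33.5 = 230.2500; (r_i+r_j)·cross = 31·230.2500 = 7137.7500
edge 4: (13.5,39)→(5,23)  cross = 13.5·23 − 5·39 = 115.5000; (r_i+r_j)·cross = 18.5·115.5000 = 2136.7500
edge 5: (5,23)→(3.5,3)  cross = 5·3 − 3.5·23 = -65.5000; (r_i+r_j)·cross = 8.5·-65.5000 = -556.7500
Σcross = 661.0000 → A = |Σcross|/2 = 330.5000 mm²
Σ(r_i+r_j)·cross = 21167.7500 → first moment M = |Σ|/6 = 3527.9583
R_c = M/A = 3527.9583/330.5000 = 10.6746 mm
θ = 60° = 1.047198 rad
V = θ·R_c·A = 1.047198·10.6746·330.5000 = 3694.469 mm³

Volume = 3694.469 mm³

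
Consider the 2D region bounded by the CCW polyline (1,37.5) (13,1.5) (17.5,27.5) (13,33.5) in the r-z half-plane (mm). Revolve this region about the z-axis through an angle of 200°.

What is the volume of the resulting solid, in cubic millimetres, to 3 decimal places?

Profile (r,z), 4 vertices: (1,37.5) (13,1.5) (17.5,27.5) (13,33.5)
edge 0: (1,37.5)→(13,1.5)  cross = 1·1.5 − 13·37.5 = -486.0000; (r_i+r_j)·cross = 14·-486.0000 = -6804.0000
edge 1: (13,1.5)→(17.5,27.5)  cross = 13·27.5 − 17.5·1.5 = 331.2500; (r_i+r_j)·cross = 30.5·331.2500 = 10103.1250
edge 2: (17.5,27.5)→(13,33.5)  cross = 17.5·33.5 − 13·27.5 = 228.7500; (r_i+r_j)·cross = 30.5·228.7500 = 6976.8750
edge 3: (13,33.5)→(1,37.5)  cross = 13·37.5 − 1·33.5 = 454.0000; (r_i+r_j)·cross = 14·454.0000 = 6356.0000
Σcross = 528.0000 → A = |Σcross|/2 = 264.0000 mm²
Σ(r_i+r_j)·cross = 16632.0000 → first moment M = |Σ|/6 = 2772.0000
R_c = M/A = 2772.0000/264.0000 = 10.5000 mm
θ = 200° = 3.490659 rad
V = θ·R_c·A = 3.490659·10.5000·264.0000 = 9676.105 mm³

Volume = 9676.105 mm³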